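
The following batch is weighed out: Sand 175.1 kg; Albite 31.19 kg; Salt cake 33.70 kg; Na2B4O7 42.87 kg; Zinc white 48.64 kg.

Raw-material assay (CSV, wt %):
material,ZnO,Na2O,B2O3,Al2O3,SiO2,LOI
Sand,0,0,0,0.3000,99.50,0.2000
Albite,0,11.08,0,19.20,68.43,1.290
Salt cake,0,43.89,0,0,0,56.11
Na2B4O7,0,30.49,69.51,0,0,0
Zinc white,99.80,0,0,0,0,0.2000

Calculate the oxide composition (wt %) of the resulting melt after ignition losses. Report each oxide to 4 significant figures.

Glass mass = 311.7 kg (batch 331.5 − LOI 19.76).
Composition: ZnO 15.57%, Na2O 10.05%, B2O3 9.559%, Al2O3 2.089%, SiO2 62.73%

The intermediate values are rounded off to 4 significant digits wherever printed. The whole derivation runs at full precision in every operation — every reported figure takes exactly one rounding. All derived quantities, including yield, five oxide percentages, ignition loss, totals, glass mass, are carried starting from the weights at 311.7 kg of glass at full float precision exactly as shown in the problem or answer text.
Mass of each oxide from the mix:
  ZnO: 48.64·0.9980 = 48.54 kg
  Na2O: 31.19·0.1108 + 33.70·0.4389 + 42.87·0.3049 = 31.32 kg
  B2O3: 42.87·0.6951 = 29.80 kg
  Al2O3: 175.1·0.003000 + 31.19·0.1920 = 6.514 kg
  SiO2: 175.1·0.9950 + 31.19·0.6843 = 195.6 kg
LOI: 175.1·0.002000 + 31.19·0.01290 + 33.70·0.5611 + 48.64·0.002000 = 19.76 kg
The glass mass, total less LOI, = 331.5 − 19.76 = 311.7 kg (= Σ oxide masses)
percent by weight: oxide/glass ×100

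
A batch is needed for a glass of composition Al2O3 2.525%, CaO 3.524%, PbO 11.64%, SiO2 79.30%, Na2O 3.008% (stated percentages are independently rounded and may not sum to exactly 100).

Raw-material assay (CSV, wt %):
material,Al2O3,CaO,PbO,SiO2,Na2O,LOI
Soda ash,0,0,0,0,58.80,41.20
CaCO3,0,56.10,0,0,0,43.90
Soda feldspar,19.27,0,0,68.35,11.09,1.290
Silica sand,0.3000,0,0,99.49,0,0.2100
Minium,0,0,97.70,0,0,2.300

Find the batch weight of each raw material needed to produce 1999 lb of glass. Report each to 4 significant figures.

Every computation carries full precision end to end. Mid-chain values appear (rounded to four significant figures) in the working — a single rounding produces each reported value. Derived quantities (yield, LOI, net glass mass, five oxide percentages, totals) are recomputed starting from the weights for 1999 lb of glass in exact precision, as given in either problem or answer.
Oxide-by-oxide targets in 1999 lb glass:
  Al2O3: 2.525% × 1999 = 50.47 lb
  CaO: 3.524% × 1999 = 70.44 lb
  PbO: 11.64% × 1999 = 232.7 lb
  SiO2: 79.30% × 1999 = 1585 lb
  Na2O: 3.008% × 1999 = 60.13 lb
Balance tally, oxide-wise, applying the batch weights above, relative to the basis at hand (target by target, the sums agree within answer rounding):
  Al2O3: 239.7·0.1927 + 1429·0.003000 = 50.48 lb (target 50.47 lb)
  CaO: 125.6·0.5610 = 70.46 lb (target 70.44 lb)
  PbO: 238.2·0.9770 = 232.7 lb (target 232.7 lb)
  SiO2: 239.7·0.6835 + 1429·0.9949 = 1586 lb (target 1585 lb)
  Na2O: 57.05·0.5880 + 239.7·0.1109 = 60.13 lb (target 60.13 lb)
The glass-mass cross-check: total charge less LOI = 1999 lb (targets for the oxides total 1999 lb; with the basis standing at 1999 lb — any gap is answer rounding).
Adding the batch up: Σ batch = 2090 lb; LOI removed, Σ of batch·LOI: 90.21 lb; yield = glass ÷ total batch = 95.68%.

Batch per 1999 lb glass:
  Soda ash: 57.05 lb
  CaCO3: 125.6 lb
  Soda feldspar: 239.7 lb
  Silica sand: 1429 lb
  Minium: 238.2 lb
Total batch = 2090 lb; LOI loss = 90.21 lb; yield = 95.68%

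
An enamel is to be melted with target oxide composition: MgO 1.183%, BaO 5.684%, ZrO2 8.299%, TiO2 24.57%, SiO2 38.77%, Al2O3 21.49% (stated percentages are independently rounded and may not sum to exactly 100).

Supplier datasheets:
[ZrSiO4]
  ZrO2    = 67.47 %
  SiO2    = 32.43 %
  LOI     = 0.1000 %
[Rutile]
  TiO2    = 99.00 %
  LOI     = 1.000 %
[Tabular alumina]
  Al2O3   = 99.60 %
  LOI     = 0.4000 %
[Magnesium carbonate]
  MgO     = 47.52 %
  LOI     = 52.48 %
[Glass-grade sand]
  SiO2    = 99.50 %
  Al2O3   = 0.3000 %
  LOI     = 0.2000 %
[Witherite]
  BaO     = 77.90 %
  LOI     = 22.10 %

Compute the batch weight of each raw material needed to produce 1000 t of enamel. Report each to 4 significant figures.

Batch per 1000 t enamel:
  ZrSiO4: 123.0 t
  Rutile: 248.2 t
  Tabular alumina: 214.7 t
  Magnesium carbonate: 24.89 t
  Glass-grade sand: 349.6 t
  Witherite: 72.97 t
Total batch = 1033 t; LOI loss = 33.35 t; yield = 96.77%

The intermediate values are printed rounded to four significant digits across the worked steps. All internal work carries exact precision from start to finish — each reported result takes exactly one rounding — all derived quantities (the totals, the six compositions, yield, LOI, glass mass) are re-derived at full precision using the weight values per 1000 t of glass, as set out in the problem or answer text.
The oxide mass targets at 1000 t enamel:
  MgO: 1.183% × 1000 = 11.83 t
  BaO: 5.684% × 1000 = 56.84 t
  ZrO2: 8.299% × 1000 = 82.99 t
  TiO2: 24.57% × 1000 = 245.7 t
  SiO2: 38.77% × 1000 = 387.7 t
  Al2O3: 21.49% × 1000 = 214.9 t
Per-oxide balance check on the weights just shown, per the basis as stated (every target is met by its sum within answer rounding):
  MgO: 24.89·0.4752 = 11.83 t (target 11.83 t)
  BaO: 72.97·0.7790 = 56.84 t (target 56.84 t)
  ZrO2: 123.0·0.6747 = 82.99 t (target 82.99 t)
  TiO2: 248.2·0.9900 = 245.7 t (target 245.7 t)
  SiO2: 123.0·0.3243 + 349.6·0.9950 = 387.7 t (target 387.7 t)
  Al2O3: 214.7·0.9960 + 349.6·0.003000 = 214.9 t (target 214.9 t)
Glass-mass bookkeeping: net batch after ignition = 1000 t (the Σ of target masses is 1000 t; against the stated basis, 1000 t — gaps are rounding artifacts).
Total batch = Σ batch = 1033 t; loss to ignition Σ batch·LOI = 33.35 t; the yield ratio, glass ÷ batch: 96.77%.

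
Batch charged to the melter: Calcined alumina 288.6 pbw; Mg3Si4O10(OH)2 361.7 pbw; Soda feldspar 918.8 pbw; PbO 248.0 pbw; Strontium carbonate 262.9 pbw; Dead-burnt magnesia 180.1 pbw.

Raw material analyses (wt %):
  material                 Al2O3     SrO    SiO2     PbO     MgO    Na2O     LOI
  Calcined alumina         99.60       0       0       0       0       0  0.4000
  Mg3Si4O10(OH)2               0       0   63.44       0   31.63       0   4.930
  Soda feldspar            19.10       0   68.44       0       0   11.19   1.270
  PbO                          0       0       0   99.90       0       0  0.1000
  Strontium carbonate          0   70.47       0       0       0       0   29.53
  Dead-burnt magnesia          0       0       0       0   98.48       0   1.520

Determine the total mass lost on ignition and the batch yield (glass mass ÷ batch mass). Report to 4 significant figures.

Values along the way are shown rounded off to 4 significant digits on the page — the working math maintains full float precision end to end; every reported value takes a single rounding. The derived quantities (six oxide percentages, totals, LOI, glass mass, yield) are carried from the weighed amounts at 2149 pbw of glass in full float precision as quoted within problem or answer.
Per-material ignition loss:
  Calcined alumina: 288.6 × 0.004000 = 1.154 pbw
  Mg3Si4O10(OH)2: 361.7 × 0.04930 = 17.83 pbw
  Soda feldspar: 918.8 × 0.01270 = 11.67 pbw
  PbO: 248.0 × 0.001000 = 0.2480 pbw
  Strontium carbonate: 262.9 × 0.2953 = 77.63 pbw
  Dead-burnt magnesia: 180.1 × 0.01520 = 2.738 pbw
Total LOI = 111.3 pbw
Glass = batch − LOI = 2260 − 111.3 = 2149 pbw

LOI loss = 111.3 pbw; glass = 2149 pbw; yield = 95.08%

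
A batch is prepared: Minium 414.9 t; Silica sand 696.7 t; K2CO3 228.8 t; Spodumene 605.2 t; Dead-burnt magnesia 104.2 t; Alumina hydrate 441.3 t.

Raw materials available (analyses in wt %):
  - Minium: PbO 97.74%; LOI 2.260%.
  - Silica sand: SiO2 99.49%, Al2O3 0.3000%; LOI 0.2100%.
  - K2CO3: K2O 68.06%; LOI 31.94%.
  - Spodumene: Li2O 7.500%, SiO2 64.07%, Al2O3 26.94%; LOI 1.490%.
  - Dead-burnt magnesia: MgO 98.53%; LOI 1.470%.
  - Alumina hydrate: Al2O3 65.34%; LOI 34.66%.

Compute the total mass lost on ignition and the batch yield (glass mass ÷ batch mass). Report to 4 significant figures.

LOI loss = 247.4 t; glass = 2244 t; yield = 90.07%

All arithmetic keeps exact precision from start to finish; values along the way are printed rounded to 4 significant figures as written; each reported figure is rounded just once — derived quantities (the totals, glass mass, the six compositions, the yield, LOI) are carried from the weighed amounts at 2244 t of glass at exact precision, as they appear in the problem or the answer.
Per-material ignition loss:
  Minium: 414.9 × 0.02260 = 9.377 t
  Silica sand: 696.7 × 0.002100 = 1.463 t
  K2CO3: 228.8 × 0.3194 = 73.08 t
  Spodumene: 605.2 × 0.01490 = 9.017 t
  Dead-burnt magnesia: 104.2 × 0.01470 = 1.532 t
  Alumina hydrate: 441.3 × 0.3466 = 153.0 t
Total LOI = 247.4 t
Glass = batch − LOI = 2491 − 247.4 = 2244 t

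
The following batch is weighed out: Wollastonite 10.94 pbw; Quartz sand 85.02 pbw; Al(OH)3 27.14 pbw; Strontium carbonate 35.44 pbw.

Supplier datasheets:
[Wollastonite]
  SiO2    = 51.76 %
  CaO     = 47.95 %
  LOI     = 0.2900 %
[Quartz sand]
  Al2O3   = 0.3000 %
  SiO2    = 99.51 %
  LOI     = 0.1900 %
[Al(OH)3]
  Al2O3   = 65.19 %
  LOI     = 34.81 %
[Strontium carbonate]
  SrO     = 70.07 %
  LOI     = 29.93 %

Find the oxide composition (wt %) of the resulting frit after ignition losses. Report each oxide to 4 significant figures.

Glass mass = 138.3 pbw (batch 158.5 − LOI 20.25).
Composition: Al2O3 12.98%, SiO2 65.27%, CaO 3.793%, SrO 17.96%

Each numeric step runs at exact precision in all steps. Mid-chain values are shown rounded off to 4 significant figures between the steps; a single rounding produces every reported figure. Derived quantities (glass mass, yield, the totals, the four compositions, ignition loss) are re-derived using the weight values per 138.3 pbw of glass at full float precision as given in question or answer.
Oxide-by-oxide delivered mass:
  Al2O3: 85.02·0.003000 + 27.14·0.6519 = 17.95 pbw
  SiO2: 10.94·0.5176 + 85.02·0.9951 = 90.27 pbw
  CaO: 10.94·0.4795 = 5.246 pbw
  SrO: 35.44·0.7007 = 24.83 pbw
LOI: 10.94·0.002900 + 85.02·0.001900 + 27.14·0.3481 + 35.44·0.2993 = 20.25 pbw
Net of LOI, the glass mass = 158.5 − 20.25 = 138.3 pbw (the oxide masses sum to this)
oxide / glass × 100 gives the wt %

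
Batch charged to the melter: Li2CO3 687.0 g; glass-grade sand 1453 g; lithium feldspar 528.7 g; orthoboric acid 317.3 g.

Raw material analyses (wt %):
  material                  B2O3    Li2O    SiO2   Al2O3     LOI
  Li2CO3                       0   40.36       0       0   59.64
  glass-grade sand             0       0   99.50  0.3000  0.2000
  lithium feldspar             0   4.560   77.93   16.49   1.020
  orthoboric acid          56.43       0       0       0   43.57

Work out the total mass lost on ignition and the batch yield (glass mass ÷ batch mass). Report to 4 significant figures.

Exact precision is carried in every operation — working values are shown, rounded to 4 significant digits, in the printout; a single rounding finalizes every reported value — derived quantities (four oxide percentages, glass mass, LOI, totals, yield) are re-derived in full precision from the batch weights for 2430 g of glass as written in the problem or the answer.
Loss on ignition, line by line:
  Li2CO3: 687.0 × 0.5964 = 409.7 g
  glass-grade sand: 1453 × 0.002000 = 2.906 g
  lithium feldspar: 528.7 × 0.01020 = 5.393 g
  orthoboric acid: 317.3 × 0.4357 = 138.2 g
Total LOI = 556.3 g
Glass = batch − LOI = 2986 − 556.3 = 2430 g

LOI loss = 556.3 g; glass = 2430 g; yield = 81.37%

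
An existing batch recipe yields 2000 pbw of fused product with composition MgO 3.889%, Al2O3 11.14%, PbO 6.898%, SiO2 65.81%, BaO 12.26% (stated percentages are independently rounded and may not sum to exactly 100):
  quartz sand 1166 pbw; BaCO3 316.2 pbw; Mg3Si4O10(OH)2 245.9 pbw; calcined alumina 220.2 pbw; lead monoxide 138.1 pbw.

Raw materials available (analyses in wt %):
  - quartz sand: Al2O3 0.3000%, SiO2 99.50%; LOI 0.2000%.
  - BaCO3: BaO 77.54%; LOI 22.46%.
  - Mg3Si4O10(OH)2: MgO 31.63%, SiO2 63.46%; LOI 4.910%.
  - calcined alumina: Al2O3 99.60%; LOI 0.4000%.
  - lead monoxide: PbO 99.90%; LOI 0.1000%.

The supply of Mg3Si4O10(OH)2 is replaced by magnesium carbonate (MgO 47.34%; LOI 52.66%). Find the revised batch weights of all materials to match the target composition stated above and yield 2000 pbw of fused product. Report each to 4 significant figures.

The working math holds full precision throughout. Mid-chain values are rounded to 4 significant figures as shown; each reported figure is rounded only once; derived quantities (totals, the yield, LOI, five oxide percentages, net glass mass) are recomputed using the weight values on 2000 pbw of glass at full float precision, as written in either problem or answer.
The oxide mass targets at 2000 pbw fused product:
  MgO: 3.889% × 2000 = 77.78 pbw
  Al2O3: 11.14% × 2000 = 222.8 pbw
  PbO: 6.898% × 2000 = 138.0 pbw
  SiO2: 65.81% × 2000 = 1316 pbw
  BaO: 12.26% × 2000 = 245.2 pbw
Verifying the oxide balance on the weights just shown, on the stated basis (sum by sum, the targets are met inside rounding margins):
  MgO: 164.3·0.4734 = 77.78 pbw (target 77.78 pbw)
  Al2O3: 1323·0.003000 + 219.7·0.9960 = 222.8 pbw (target 222.8 pbw)
  PbO: 138.1·0.9990 = 138.0 pbw (target 138.0 pbw)
  SiO2: 1323·0.9950 = 1316 pbw (target 1316 pbw)
  BaO: 316.2·0.7754 = 245.2 pbw (target 245.2 pbw)
Glass mass check: Σ batch − LOI loss = 2000 pbw (targets for the oxides total 2000 pbw; versus the stated basis of 2000 pbw — differing by rounding only).
Whole-batch sum: Σ batch = 2161 pbw; ignition loss, Σ(batch × LOI) = 161.2 pbw; yield: glass divided by total = 92.54%.

Revised batch per 2000 pbw fused product:
  quartz sand: 1323 pbw
  BaCO3: 316.2 pbw
  magnesium carbonate: 164.3 pbw
  calcined alumina: 219.7 pbw
  lead monoxide: 138.1 pbw
Total batch = 2161 pbw; LOI loss = 161.2 pbw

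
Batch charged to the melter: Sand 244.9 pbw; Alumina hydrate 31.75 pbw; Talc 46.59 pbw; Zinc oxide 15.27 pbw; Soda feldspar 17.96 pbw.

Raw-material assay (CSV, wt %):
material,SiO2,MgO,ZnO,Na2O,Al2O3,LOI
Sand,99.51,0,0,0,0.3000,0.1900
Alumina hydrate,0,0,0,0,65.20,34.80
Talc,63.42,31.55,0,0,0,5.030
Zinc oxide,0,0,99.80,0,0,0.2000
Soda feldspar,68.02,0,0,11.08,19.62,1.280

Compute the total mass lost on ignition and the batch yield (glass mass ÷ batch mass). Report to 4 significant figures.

LOI loss = 14.12 pbw; glass = 342.4 pbw; yield = 96.04%

Mid-chain values are displayed, rounded to 4 significant digits, between the steps. All arithmetic maintains full precision through every step — every reported result is rounded once only — derived quantities, including the totals, yield, the five compositions, glass mass, LOI, are re-derived using the weight values at 342.4 pbw of glass in exact precision, as quoted within problem or answer.
Loss on ignition, line by line:
  Sand: 244.9 × 0.001900 = 0.4653 pbw
  Alumina hydrate: 31.75 × 0.3480 = 11.05 pbw
  Talc: 46.59 × 0.05030 = 2.343 pbw
  Zinc oxide: 15.27 × 0.002000 = 0.03054 pbw
  Soda feldspar: 17.96 × 0.01280 = 0.2299 pbw
Total LOI = 14.12 pbw
Glass = batch − LOI = 356.5 − 14.12 = 342.4 pbw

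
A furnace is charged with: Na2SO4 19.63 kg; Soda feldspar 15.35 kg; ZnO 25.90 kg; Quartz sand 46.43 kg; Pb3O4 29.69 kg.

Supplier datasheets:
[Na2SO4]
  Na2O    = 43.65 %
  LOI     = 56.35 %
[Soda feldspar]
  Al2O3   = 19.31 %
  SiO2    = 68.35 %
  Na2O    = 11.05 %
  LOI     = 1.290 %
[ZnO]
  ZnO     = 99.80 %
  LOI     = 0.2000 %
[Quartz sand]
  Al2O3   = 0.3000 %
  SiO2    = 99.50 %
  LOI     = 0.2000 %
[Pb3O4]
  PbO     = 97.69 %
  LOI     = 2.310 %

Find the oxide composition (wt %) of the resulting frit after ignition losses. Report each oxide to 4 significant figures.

All arithmetic holds exact precision from start to finish; working values are shown (rounded to four significant digits) in the printout; every reported figure is rounded only once — all derived quantities, including LOI, the five compositions, totals, glass mass, yield, are rebuilt starting from the weights on 124.9 kg of glass at full float precision, exactly as shown in question or answer.
Per-oxide mass from batch:
  Al2O3: 15.35·0.1931 + 46.43·0.003000 = 3.103 kg
  SiO2: 15.35·0.6835 + 46.43·0.9950 = 56.69 kg
  PbO: 29.69·0.9769 = 29.00 kg
  ZnO: 25.90·0.9980 = 25.85 kg
  Na2O: 19.63·0.4365 + 15.35·0.1105 = 10.26 kg
LOI: 19.63·0.5635 + 15.35·0.01290 + 25.90·0.002000 + 46.43·0.002000 + 29.69·0.02310 = 12.09 kg
The glass mass, total less LOI, = 137.0 − 12.09 = 124.9 kg (matching Σ of the oxides)
each oxide over glass, ×100, is wt %

Glass mass = 124.9 kg (batch 137.0 − LOI 12.09).
Composition: Al2O3 2.484%, SiO2 45.38%, PbO 23.22%, ZnO 20.69%, Na2O 8.218%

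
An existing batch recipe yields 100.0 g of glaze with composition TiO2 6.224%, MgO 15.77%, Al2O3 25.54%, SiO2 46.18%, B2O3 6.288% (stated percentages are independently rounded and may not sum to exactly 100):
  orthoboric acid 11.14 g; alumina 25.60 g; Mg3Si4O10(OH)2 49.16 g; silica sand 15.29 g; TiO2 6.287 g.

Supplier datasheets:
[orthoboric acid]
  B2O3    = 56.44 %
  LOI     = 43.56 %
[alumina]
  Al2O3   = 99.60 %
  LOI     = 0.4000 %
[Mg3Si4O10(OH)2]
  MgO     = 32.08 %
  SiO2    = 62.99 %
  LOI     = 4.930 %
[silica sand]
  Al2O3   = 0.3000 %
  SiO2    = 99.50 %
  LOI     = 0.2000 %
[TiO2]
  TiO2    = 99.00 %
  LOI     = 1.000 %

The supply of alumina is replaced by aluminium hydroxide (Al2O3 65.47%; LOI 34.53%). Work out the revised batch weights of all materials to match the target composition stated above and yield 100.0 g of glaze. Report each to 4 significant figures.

Values along the way are printed rounded to 4 significant digits when written out — the whole derivation maintains full float precision at every stage; every reported result takes a single rounding; derived quantities (the five compositions, the yield, the totals, LOI, glass mass) are computed using the weight values per 100.0 g of glass at full float precision, as they appear in either problem or answer.
The oxide mass targets at 100.0 g glaze:
  TiO2: 6.224% × 100.0 = 6.224 g
  MgO: 15.77% × 100.0 = 15.77 g
  Al2O3: 25.54% × 100.0 = 25.54 g
  SiO2: 46.18% × 100.0 = 46.18 g
  B2O3: 6.288% × 100.0 = 6.288 g
Balance tally, oxide-wise, applying the batch weights above, against the basis in use (summed amounts equal target values net of answer rounding effects):
  TiO2: 6.287·0.9900 = 6.224 g (target 6.224 g)
  MgO: 49.16·0.3208 = 15.77 g (target 15.77 g)
  Al2O3: 38.94·0.6547 + 15.29·0.003000 = 25.54 g (target 25.54 g)
  SiO2: 49.16·0.6299 + 15.29·0.9950 = 46.18 g (target 46.18 g)
  B2O3: 11.14·0.5644 = 6.287 g (target 6.288 g)
The glass-mass cross-check: total batch − LOI = 100.0 g (the Σ of target masses is 100.0 g; basis as stated: 100.0 g — differing by rounding only).
Total batch = Σ batch = 120.8 g; ignition loss, Σ(batch × LOI) = 20.82 g; glass ÷ batch gives a yield of 82.77%.

Revised batch per 100.0 g glaze:
  orthoboric acid: 11.14 g
  aluminium hydroxide: 38.94 g
  Mg3Si4O10(OH)2: 49.16 g
  silica sand: 15.29 g
  TiO2: 6.287 g
Total batch = 120.8 g; LOI loss = 20.82 g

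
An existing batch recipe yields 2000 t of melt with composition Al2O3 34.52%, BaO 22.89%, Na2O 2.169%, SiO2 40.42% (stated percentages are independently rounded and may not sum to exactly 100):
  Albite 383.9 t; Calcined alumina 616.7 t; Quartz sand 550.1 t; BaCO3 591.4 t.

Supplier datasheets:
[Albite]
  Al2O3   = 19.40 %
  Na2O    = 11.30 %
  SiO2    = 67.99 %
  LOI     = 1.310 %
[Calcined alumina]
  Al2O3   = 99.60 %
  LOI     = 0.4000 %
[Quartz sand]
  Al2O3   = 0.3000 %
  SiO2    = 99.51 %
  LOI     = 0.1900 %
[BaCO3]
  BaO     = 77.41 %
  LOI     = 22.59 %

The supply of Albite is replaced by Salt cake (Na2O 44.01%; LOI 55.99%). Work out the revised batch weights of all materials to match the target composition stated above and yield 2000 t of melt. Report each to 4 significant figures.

Full precision is carried end to end; mid-chain values are shown rounded to 4 significant figures when written out — a single rounding yields each reported value; all derived quantities, including the four compositions, net glass mass, yield, ignition loss, the totals, are re-derived starting from the weights per 2000 t of glass at full precision exactly as printed in either problem or answer.
Oxide-by-oxide targets in 2000 t melt:
  Al2O3: 34.52% × 2000 = 690.4 t
  BaO: 22.89% × 2000 = 457.8 t
  Na2O: 2.169% × 2000 = 43.38 t
  SiO2: 40.42% × 2000 = 808.4 t
A balance pass over the oxides, per the reported batch figures, on the stated basis (every target is met by its sum exact up to rounding of places):
  Al2O3: 690.7·0.9960 + 812.4·0.003000 = 690.4 t (target 690.4 t)
  BaO: 591.4·0.7741 = 457.8 t (target 457.8 t)
  Na2O: 98.57·0.4401 = 43.38 t (target 43.38 t)
  SiO2: 812.4·0.9951 = 808.4 t (target 808.4 t)
Glass mass check: the batch minus its LOI: 2000 t (targets for the oxides total 2000 t; stated basis 2000 t — any gap is answer rounding).
Whole-batch sum: Σ batch = 2193 t; LOI removed, Σ of batch·LOI: 193.1 t; yield, glass over the total, = 91.20%.

Revised batch per 2000 t melt:
  Salt cake: 98.57 t
  Calcined alumina: 690.7 t
  Quartz sand: 812.4 t
  BaCO3: 591.4 t
Total batch = 2193 t; LOI loss = 193.1 t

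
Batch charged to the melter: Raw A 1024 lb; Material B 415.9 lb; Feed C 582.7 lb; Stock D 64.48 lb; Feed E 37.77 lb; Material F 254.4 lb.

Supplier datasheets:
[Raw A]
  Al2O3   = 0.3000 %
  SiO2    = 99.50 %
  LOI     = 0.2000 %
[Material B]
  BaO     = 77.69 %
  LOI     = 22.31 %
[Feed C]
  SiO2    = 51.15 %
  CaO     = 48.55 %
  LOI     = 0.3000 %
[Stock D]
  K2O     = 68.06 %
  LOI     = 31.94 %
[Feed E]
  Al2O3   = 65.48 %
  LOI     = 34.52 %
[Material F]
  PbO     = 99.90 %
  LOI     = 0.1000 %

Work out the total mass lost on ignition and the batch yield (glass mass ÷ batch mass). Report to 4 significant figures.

LOI loss = 130.5 lb; glass = 2249 lb; yield = 94.52%

The intermediate values appear, rounded to four significant figures, between the steps — the working math holds exact precision through every step. A single rounding finalizes each reported number; the derived quantities, including the six compositions, ignition loss, totals, yield, net glass mass, are re-derived using the weight values for 2249 lb of glass at full float precision, as written in the problem or answer text.
Per-material ignition loss:
  Raw A: 1024 × 0.002000 = 2.048 lb
  Material B: 415.9 × 0.2231 = 92.79 lb
  Feed C: 582.7 × 0.003000 = 1.748 lb
  Stock D: 64.48 × 0.3194 = 20.59 lb
  Feed E: 37.77 × 0.3452 = 13.04 lb
  Material F: 254.4 × 0.001000 = 0.2544 lb
Total LOI = 130.5 lb
Glass = batch − LOI = 2379 − 130.5 = 2249 lb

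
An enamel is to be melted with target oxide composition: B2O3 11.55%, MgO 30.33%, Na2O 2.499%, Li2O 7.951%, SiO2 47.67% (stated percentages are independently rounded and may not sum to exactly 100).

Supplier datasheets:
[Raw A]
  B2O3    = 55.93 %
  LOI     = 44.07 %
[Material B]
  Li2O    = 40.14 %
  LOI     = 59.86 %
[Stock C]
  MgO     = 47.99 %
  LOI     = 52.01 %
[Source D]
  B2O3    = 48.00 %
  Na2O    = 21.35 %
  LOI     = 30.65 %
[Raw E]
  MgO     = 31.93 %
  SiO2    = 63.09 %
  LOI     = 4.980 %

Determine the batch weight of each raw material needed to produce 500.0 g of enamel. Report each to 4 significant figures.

Every computation holds full float precision at every stage. In-progress results are displayed (rounded to 4 significant digits) within the worked lines; each reported result receives exactly one rounding; the derived quantities (net glass mass, ignition loss, totals, yield, five oxide percentages) are rebuilt using the weight values at 500.0 g of glass in exact precision precisely as stated by the problem or answer text.
Oxide-by-oxide targets in 500.0 g enamel:
  B2O3: 11.55% × 500.0 = 57.75 g
  MgO: 30.33% × 500.0 = 151.6 g
  Na2O: 2.499% × 500.0 = 12.50 g
  Li2O: 7.951% × 500.0 = 39.76 g
  SiO2: 47.67% × 500.0 = 238.4 g
Oxide-by-oxide audit from the weights as reported, at the basis given (sum by sum, the targets are met up to rounding of the answer):
  B2O3: 53.03·0.5593 + 58.52·0.4800 = 57.75 g (target 57.75 g)
  MgO: 64.64·0.4799 + 377.8·0.3193 = 151.7 g (target 151.6 g)
  Na2O: 58.52·0.2135 = 12.49 g (target 12.50 g)
  Li2O: 99.04·0.4014 = 39.75 g (target 39.76 g)
  SiO2: 377.8·0.6309 = 238.4 g (target 238.4 g)
Auditing the glass mass value: batch total minus LOI = 500.0 g (the Σ of target masses is 500.0 g; against the stated basis, 500.0 g — deltas are rounding alone).
Adding the batch up: Σ batch = 653.0 g; the LOI term Σ batch·LOI equals 153.0 g; yield: glass divided by total = 76.57%.

Batch per 500.0 g enamel:
  Raw A: 53.03 g
  Material B: 99.04 g
  Stock C: 64.64 g
  Source D: 58.52 g
  Raw E: 377.8 g
Total batch = 653.0 g; LOI loss = 153.0 g; yield = 76.57%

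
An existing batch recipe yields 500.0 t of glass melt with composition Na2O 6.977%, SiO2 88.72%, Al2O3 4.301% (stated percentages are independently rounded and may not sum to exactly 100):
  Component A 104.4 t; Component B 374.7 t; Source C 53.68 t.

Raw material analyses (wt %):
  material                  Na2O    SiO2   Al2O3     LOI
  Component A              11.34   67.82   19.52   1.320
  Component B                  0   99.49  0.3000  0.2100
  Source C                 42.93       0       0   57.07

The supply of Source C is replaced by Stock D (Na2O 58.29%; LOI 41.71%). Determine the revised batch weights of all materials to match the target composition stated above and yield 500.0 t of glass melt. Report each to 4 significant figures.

Revised batch per 500.0 t glass melt:
  Component A: 104.4 t
  Component B: 374.7 t
  Stock D: 39.53 t
Total batch = 518.6 t; LOI loss = 18.65 t

Each numeric step maintains full precision from first step to last — intermediates are printed (rounded to four significant digits) between the steps. Every reported figure sees exactly one rounding; all derived quantities are rebuilt using the weight values for 500.0 t of glass in full float precision (glass mass, the totals, yield, three oxide percentages, ignition loss) as set out in problem or answer.
Target masses of each oxide per 500.0 t glass melt:
  Na2O: 6.977% × 500.0 = 34.88 t
  SiO2: 88.72% × 500.0 = 443.6 t
  Al2O3: 4.301% × 500.0 = 21.50 t
Checking each oxide sum with the batch weights as given, relative to the basis at hand (sums match the target masses exact up to rounding of places):
  Na2O: 104.4·0.1134 + 39.53·0.5829 = 34.88 t (target 34.88 t)
  SiO2: 104.4·0.6782 + 374.7·0.9949 = 443.6 t (target 443.6 t)
  Al2O3: 104.4·0.1952 + 374.7·0.003000 = 21.50 t (target 21.50 t)
Auditing the glass mass value: net batch after ignition = 500.0 t (the targets, summed, come to 500.0 t; basis as stated: 500.0 t — deltas are rounding alone).
Total batch = Σ batch = 518.6 t; LOI removed, Σ of batch·LOI: 18.65 t; the yield ratio, glass ÷ batch: 96.40%.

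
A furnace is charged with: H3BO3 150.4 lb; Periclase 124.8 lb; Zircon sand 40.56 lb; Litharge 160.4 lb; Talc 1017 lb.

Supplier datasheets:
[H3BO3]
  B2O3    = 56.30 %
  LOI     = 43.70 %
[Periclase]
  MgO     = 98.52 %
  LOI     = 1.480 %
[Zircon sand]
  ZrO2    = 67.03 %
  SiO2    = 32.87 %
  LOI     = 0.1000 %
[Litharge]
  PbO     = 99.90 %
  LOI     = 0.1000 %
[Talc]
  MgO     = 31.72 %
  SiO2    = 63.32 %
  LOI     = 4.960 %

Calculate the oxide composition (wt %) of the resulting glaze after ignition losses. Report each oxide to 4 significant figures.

Glass mass = 1375 lb (batch 1493 − LOI 118.2).
Composition: MgO 32.40%, B2O3 6.158%, ZrO2 1.977%, SiO2 47.81%, PbO 11.65%

Each numeric step maintains exact precision in all steps — values along the way appear, with 4-significant-figure rounding, alongside each step; every reported value undergoes a single rounding — derived quantities, which include the totals, net glass mass, five oxide percentages, the yield, LOI, are re-derived at full precision, as written in problem or answer, starting from the weights per 1375 lb of glass.
Per-oxide mass from batch:
  MgO: 124.8·0.9852 + 1017·0.3172 = 445.5 lb
  B2O3: 150.4·0.5630 = 84.68 lb
  ZrO2: 40.56·0.6703 = 27.19 lb
  SiO2: 40.56·0.3287 + 1017·0.6332 = 657.3 lb
  PbO: 160.4·0.9990 = 160.2 lb
LOI: 150.4·0.4370 + 124.8·0.01480 + 40.56·0.001000 + 160.4·0.001000 + 1017·0.04960 = 118.2 lb
The glass mass, total less LOI, = 1493 − 118.2 = 1375 lb (matching Σ of the oxides)
each oxide over glass, ×100, is wt %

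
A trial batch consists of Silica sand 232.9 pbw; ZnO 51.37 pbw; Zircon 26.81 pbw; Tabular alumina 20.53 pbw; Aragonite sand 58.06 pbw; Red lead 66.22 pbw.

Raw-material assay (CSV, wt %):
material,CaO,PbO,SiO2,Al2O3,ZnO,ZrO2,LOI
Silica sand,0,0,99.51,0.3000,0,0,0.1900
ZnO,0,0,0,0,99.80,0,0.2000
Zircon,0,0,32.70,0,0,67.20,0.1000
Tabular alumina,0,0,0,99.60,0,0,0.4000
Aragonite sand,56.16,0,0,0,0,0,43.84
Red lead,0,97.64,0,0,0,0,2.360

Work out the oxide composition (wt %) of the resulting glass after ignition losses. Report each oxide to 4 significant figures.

All internal work holds exact precision from start to finish — rounding to four significant figures applies to each working value as printed; each reported number is rounded exactly once; all derived quantities, including the totals, six oxide percentages, yield, net glass mass, ignition loss, are carried starting from the weights for 428.2 pbw of glass at exact precision exactly as shown in question or answer.
Per-oxide mass from batch:
  CaO: 58.06·0.5616 = 32.61 pbw
  PbO: 66.22·0.9764 = 64.66 pbw
  SiO2: 232.9·0.9951 + 26.81·0.3270 = 240.5 pbw
  Al2O3: 232.9·0.003000 + 20.53·0.9960 = 21.15 pbw
  ZnO: 51.37·0.9980 = 51.27 pbw
  ZrO2: 26.81·0.6720 = 18.02 pbw
LOI: 232.9·0.001900 + 51.37·0.002000 + 26.81·0.001000 + 20.53·0.004000 + 58.06·0.4384 + 66.22·0.02360 = 27.67 pbw
Glass = total batch minus LOI = 455.9 − 27.67 = 428.2 pbw (consistent with Σ oxide mass)
each oxide over glass, ×100, is wt %

Glass mass = 428.2 pbw (batch 455.9 − LOI 27.67).
Composition: CaO 7.614%, PbO 15.10%, SiO2 56.17%, Al2O3 4.938%, ZnO 11.97%, ZrO2 4.207%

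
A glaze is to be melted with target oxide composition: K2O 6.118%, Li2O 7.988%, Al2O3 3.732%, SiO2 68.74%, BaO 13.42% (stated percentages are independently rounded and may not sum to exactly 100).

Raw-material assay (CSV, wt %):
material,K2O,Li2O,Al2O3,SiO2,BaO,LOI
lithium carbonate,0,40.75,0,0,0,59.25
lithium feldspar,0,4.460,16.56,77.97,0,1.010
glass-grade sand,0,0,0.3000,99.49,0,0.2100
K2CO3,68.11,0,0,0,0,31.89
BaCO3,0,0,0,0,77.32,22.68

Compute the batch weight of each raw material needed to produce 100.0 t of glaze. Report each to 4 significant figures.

Batch per 100.0 t glaze:
  lithium carbonate: 17.24 t
  lithium feldspar: 21.59 t
  glass-grade sand: 52.17 t
  K2CO3: 8.983 t
  BaCO3: 17.36 t
Total batch = 117.3 t; LOI loss = 17.34 t; yield = 85.22%

In-progress results appear, with 4-significant-figure rounding, between the steps — all arithmetic carries exact precision at each step — a single rounding produces each reported figure; derived quantities are rebuilt starting from the weights at 100.0 t of glass at full float precision (totals, the yield, ignition loss, five oxide percentages, glass mass), precisely as stated by the question or the answer.
Target oxide masses per 100.0 t glaze:
  K2O: 6.118% × 100.0 = 6.118 t
  Li2O: 7.988% × 100.0 = 7.988 t
  Al2O3: 3.732% × 100.0 = 3.732 t
  SiO2: 68.74% × 100.0 = 68.74 t
  BaO: 13.42% × 100.0 = 13.42 t
Balance tally, oxide-wise, working from each reported weight, for the quoted basis mass (oxide sums agree with the targets net of answer rounding effects):
  K2O: 8.983·0.6811 = 6.118 t (target 6.118 t)
  Li2O: 17.24·0.4075 + 21.59·0.04460 = 7.988 t (target 7.988 t)
  Al2O3: 21.59·0.1656 + 52.17·0.003000 = 3.732 t (target 3.732 t)
  SiO2: 21.59·0.7797 + 52.17·0.9949 = 68.74 t (target 68.74 t)
  BaO: 17.36·0.7732 = 13.42 t (target 13.42 t)
Glass-mass closure: Σ batch − LOI loss = 100.0 t (oxide target masses add up to 100.0 t; with the basis standing at 100.0 t — any gap is answer rounding).
Batch total: Σ batch = 117.3 t; loss to ignition Σ batch·LOI = 17.34 t; glass ÷ batch gives a yield of 85.22%.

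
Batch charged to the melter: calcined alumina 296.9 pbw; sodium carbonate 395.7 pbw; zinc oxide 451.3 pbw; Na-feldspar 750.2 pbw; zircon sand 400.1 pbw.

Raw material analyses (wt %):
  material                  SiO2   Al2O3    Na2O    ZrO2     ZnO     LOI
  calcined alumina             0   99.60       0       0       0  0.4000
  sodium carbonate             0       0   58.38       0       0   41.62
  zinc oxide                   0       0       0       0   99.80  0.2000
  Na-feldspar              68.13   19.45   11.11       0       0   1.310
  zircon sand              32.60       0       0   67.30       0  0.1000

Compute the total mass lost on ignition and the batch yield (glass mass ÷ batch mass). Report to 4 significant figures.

LOI loss = 177.0 pbw; glass = 2117 pbw; yield = 92.28%

All internal work keeps full precision through every step; working values appear rounded to 4 significant figures alongside each step — each reported number receives exactly one rounding; the derived quantities, which include yield, the totals, LOI, five oxide percentages, net glass mass, are re-derived at exact precision, as quoted within question or answer, from the weighed amounts on 2117 pbw of glass.
Loss on ignition, line by line:
  calcined alumina: 296.9 × 0.004000 = 1.188 pbw
  sodium carbonate: 395.7 × 0.4162 = 164.7 pbw
  zinc oxide: 451.3 × 0.002000 = 0.9026 pbw
  Na-feldspar: 750.2 × 0.01310 = 9.828 pbw
  zircon sand: 400.1 × 0.001000 = 0.4001 pbw
Total LOI = 177.0 pbw
Glass = batch − LOI = 2294 − 177.0 = 2117 pbw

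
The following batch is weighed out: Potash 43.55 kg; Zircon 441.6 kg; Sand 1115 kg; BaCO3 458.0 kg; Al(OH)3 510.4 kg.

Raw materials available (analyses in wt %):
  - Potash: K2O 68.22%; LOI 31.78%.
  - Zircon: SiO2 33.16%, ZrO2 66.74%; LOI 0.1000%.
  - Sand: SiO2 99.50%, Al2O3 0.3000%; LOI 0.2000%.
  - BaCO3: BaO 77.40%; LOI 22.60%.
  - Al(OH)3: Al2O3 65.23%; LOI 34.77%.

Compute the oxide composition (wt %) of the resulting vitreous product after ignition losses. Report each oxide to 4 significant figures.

Glass mass = 2271 kg (batch 2569 − LOI 297.5).
Composition: K2O 1.308%, SiO2 55.30%, Al2O3 14.81%, ZrO2 12.98%, BaO 15.61%

All arithmetic maintains full float precision all the way through; values along the way are printed, with 4-significant-digit rounding, at each printed step — each reported figure takes just one rounding. Derived quantities are re-derived from the batch weights per 2271 kg of glass at exact precision (ignition loss, the totals, yield, five oxide percentages, net glass mass), as they appear in the problem or the answer.
Oxide masses out of the charge:
  K2O: 43.55·0.6822 = 29.71 kg
  SiO2: 441.6·0.3316 + 1115·0.9950 = 1256 kg
  Al2O3: 1115·0.003000 + 510.4·0.6523 = 336.3 kg
  ZrO2: 441.6·0.6674 = 294.7 kg
  BaO: 458.0·0.7740 = 354.5 kg
LOI: 43.55·0.3178 + 441.6·0.001000 + 1115·0.002000 + 458.0·0.2260 + 510.4·0.3477 = 297.5 kg
The glass mass, total less LOI, = 2569 − 297.5 = 2271 kg (matching Σ of the oxides)
each wt % is 100 × oxide ÷ glass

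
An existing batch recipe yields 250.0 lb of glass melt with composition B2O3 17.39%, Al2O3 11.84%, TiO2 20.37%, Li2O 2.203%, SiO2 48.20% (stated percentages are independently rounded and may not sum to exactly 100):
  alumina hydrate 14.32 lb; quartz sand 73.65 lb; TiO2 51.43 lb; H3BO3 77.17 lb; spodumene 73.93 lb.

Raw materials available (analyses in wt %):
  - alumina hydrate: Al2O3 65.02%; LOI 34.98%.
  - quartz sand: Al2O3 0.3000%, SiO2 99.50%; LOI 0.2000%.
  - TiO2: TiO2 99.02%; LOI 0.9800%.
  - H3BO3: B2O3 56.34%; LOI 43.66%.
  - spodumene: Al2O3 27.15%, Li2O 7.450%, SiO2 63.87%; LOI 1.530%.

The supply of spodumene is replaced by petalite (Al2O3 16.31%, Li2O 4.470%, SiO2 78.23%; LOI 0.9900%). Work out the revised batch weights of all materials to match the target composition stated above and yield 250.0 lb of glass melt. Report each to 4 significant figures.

The working math runs at full float precision all the way through — mid-chain values appear rounded to 4 significant figures across the worked steps — exactly one rounding goes into each reported result — derived quantities, including the five compositions, the yield, ignition loss, totals, net glass mass, are carried from the batch weights for 250.0 lb of glass in full float precision, as quoted within the problem or the answer.
Oxide mass targets, per 250.0 lb glass melt:
  B2O3: 17.39% × 250.0 = 43.48 lb
  Al2O3: 11.84% × 250.0 = 29.60 lb
  TiO2: 20.37% × 250.0 = 50.92 lb
  Li2O: 2.203% × 250.0 = 5.508 lb
  SiO2: 48.20% × 250.0 = 120.5 lb
Per-oxide balance check per the reported batch figures, per the basis as stated (oxide sums agree with the targets given rounding of the digits):
  B2O3: 77.17·0.5634 = 43.48 lb (target 43.48 lb)
  Al2O3: 14.51·0.6502 + 24.23·0.003000 + 123.2·0.1631 = 29.60 lb (target 29.60 lb)
  TiO2: 51.43·0.9902 = 50.93 lb (target 50.92 lb)
  Li2O: 123.2·0.04470 = 5.507 lb (target 5.508 lb)
  SiO2: 24.23·0.9950 + 123.2·0.7823 = 120.5 lb (target 120.5 lb)
Glass mass check: batch Σ − ignition loss = 250.0 lb (the targets, summed, come to 250.0 lb; the stated basis being 250.0 lb — deltas are rounding alone).
Total batch = Σ batch = 290.5 lb; Σ batch·LOI gives LOI loss = 40.54 lb; the yield ratio, glass ÷ batch: 86.05%.

Revised batch per 250.0 lb glass melt:
  alumina hydrate: 14.51 lb
  quartz sand: 24.23 lb
  TiO2: 51.43 lb
  H3BO3: 77.17 lb
  petalite: 123.2 lb
Total batch = 290.5 lb; LOI loss = 40.54 lb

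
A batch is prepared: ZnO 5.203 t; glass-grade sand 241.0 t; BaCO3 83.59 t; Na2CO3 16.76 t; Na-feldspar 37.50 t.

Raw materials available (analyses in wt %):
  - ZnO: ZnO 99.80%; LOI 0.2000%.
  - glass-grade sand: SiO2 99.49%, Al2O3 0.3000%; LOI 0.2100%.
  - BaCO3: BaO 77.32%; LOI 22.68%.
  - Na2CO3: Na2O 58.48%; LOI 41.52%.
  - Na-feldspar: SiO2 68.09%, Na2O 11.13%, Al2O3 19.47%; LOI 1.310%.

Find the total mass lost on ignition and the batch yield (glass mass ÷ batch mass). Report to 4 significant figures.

LOI loss = 26.92 t; glass = 357.1 t; yield = 92.99%

Values along the way are printed, with 4-significant-digit rounding, across the worked steps; all arithmetic keeps full precision at each step. Each reported number includes exactly one rounding; the derived quantities (totals, glass mass, five oxide percentages, LOI, the yield) are computed in full float precision from the batch weights per 357.1 t of glass, as they appear in the problem or answer text.
Each material's LOI contribution:
  ZnO: 5.203 × 0.002000 = 0.01041 t
  glass-grade sand: 241.0 × 0.002100 = 0.5061 t
  BaCO3: 83.59 × 0.2268 = 18.96 t
  Na2CO3: 16.76 × 0.4152 = 6.959 t
  Na-feldspar: 37.50 × 0.01310 = 0.4913 t
Total LOI = 26.92 t
Glass = batch − LOI = 384.1 − 26.92 = 357.1 t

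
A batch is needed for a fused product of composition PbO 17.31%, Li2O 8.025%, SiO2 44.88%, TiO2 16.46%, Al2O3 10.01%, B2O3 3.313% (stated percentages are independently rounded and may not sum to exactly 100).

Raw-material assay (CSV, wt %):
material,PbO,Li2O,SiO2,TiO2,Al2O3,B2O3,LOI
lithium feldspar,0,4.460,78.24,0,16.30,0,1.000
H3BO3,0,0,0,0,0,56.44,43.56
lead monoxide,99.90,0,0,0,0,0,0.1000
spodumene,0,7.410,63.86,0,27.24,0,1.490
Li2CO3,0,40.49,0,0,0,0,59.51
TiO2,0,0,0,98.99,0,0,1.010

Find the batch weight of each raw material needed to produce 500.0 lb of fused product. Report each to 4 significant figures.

The intermediate values appear rounded to 4 significant digits — the whole derivation maintains full float precision end to end; each reported figure carries a single rounding. All derived quantities are rebuilt from the batch weights per 500.0 lb of glass at exact precision (yield, LOI, net glass mass, totals, the six compositions), as quoted within question or answer.
Oxide mass targets, per 500.0 lb fused product:
  PbO: 17.31% × 500.0 = 86.55 lb
  Li2O: 8.025% × 500.0 = 40.12 lb
  SiO2: 44.88% × 500.0 = 224.4 lb
  TiO2: 16.46% × 500.0 = 82.30 lb
  Al2O3: 10.01% × 500.0 = 50.05 lb
  B2O3: 3.313% × 500.0 = 16.57 lb
Oxide-by-oxide audit working from each reported weight, per the basis as stated (oxide sums agree with the targets once rounding is allowed for):
  PbO: 86.64·0.9990 = 86.55 lb (target 86.55 lb)
  Li2O: 267.5·0.04460 + 23.68·0.07410 + 65.30·0.4049 = 40.13 lb (target 40.12 lb)
  SiO2: 267.5·0.7824 + 23.68·0.6386 = 224.4 lb (target 224.4 lb)
  TiO2: 83.14·0.9899 = 82.30 lb (target 82.30 lb)
  Al2O3: 267.5·0.1630 + 23.68·0.2724 = 50.05 lb (target 50.05 lb)
  B2O3: 29.35·0.5644 = 16.57 lb (target 16.57 lb)
Mass balance on the glass: batch total minus LOI = 500.0 lb (per-oxide target masses sum to 500.0 lb; against the stated basis, 500.0 lb — any gap is answer rounding).
Batch grand total — Σ batch = 555.6 lb; ignition loss, Σ(batch × LOI) = 55.60 lb; yield, glass over the total, = 89.99%.

Batch per 500.0 lb fused product:
  lithium feldspar: 267.5 lb
  H3BO3: 29.35 lb
  lead monoxide: 86.64 lb
  spodumene: 23.68 lb
  Li2CO3: 65.30 lb
  TiO2: 83.14 lb
Total batch = 555.6 lb; LOI loss = 55.60 lb; yield = 89.99%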